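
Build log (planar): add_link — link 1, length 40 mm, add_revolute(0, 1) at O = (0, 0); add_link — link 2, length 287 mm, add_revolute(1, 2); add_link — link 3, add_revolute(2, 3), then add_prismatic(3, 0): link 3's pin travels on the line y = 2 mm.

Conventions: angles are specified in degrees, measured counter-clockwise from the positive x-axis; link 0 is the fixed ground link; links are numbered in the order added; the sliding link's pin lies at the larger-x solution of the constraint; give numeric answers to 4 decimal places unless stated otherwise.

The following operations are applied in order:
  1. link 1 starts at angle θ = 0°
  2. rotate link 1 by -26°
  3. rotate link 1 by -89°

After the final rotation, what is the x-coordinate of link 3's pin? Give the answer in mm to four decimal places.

geometry: r = 40 mm, L = 287 mm, e = 2 mm; θ starts at 0°
rotate link 1 by -26°: θ ← 0° -26° = -26°
rotate link 1 by -89°: θ ← -26° -89° = -115°
crank pin P = (r cos θ, r sin θ) = (-16.904730, -36.252311)
h = r sin θ − e = -36.252311 − 2 = -38.252311
x = r cos θ + √(L² − h²) = -16.904730 + 284.439380 = 267.534649

267.5346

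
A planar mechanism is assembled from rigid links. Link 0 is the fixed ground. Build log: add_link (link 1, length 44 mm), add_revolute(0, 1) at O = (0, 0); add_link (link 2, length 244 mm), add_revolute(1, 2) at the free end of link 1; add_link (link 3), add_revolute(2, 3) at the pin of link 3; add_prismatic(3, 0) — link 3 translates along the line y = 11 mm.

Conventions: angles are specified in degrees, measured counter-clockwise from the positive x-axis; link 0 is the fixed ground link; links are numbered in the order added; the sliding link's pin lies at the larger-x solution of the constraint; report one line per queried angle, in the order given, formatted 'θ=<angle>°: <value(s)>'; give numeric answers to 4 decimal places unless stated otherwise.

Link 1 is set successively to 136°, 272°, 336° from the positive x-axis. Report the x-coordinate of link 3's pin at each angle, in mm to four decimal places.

geometry: r = 44 mm, L = 244 mm, e = 11 mm
θ=136°: crank pin P = (r cos θ, r sin θ) = (-31.650951, 30.564968)
θ=136°: h = r sin θ − e = 30.564968 − 11 = 19.564968
θ=136°: x = r cos θ + √(L² − h²) = -31.650951 + 243.214333 = 211.563382
θ=272°: crank pin P = (r cos θ, r sin θ) = (1.535578, -43.973196)
θ=272°: h = r sin θ − e = -43.973196 − 11 = -54.973196
θ=272°: x = r cos θ + √(L² − h²) = 1.535578 + 237.726624 = 239.262202
θ=336°: crank pin P = (r cos θ, r sin θ) = (40.196000, -17.896412)
θ=336°: h = r sin θ − e = -17.896412 − 11 = -28.896412
θ=336°: x = r cos θ + √(L² − h²) = 40.196000 + 242.282887 = 282.478887

θ=136°: 211.5634
θ=272°: 239.2622
θ=336°: 282.4789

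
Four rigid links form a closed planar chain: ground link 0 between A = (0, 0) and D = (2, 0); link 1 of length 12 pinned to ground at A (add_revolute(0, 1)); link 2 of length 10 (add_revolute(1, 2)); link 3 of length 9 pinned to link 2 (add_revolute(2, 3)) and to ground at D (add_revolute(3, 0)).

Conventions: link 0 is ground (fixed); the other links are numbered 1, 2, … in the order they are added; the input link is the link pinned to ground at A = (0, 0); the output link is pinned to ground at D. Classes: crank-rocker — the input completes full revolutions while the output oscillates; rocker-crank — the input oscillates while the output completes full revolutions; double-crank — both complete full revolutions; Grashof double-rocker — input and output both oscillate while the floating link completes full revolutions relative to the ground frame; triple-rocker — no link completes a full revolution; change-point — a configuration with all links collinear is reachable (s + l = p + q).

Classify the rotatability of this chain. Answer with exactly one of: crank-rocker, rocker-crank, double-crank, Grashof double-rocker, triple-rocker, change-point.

lengths: ground=2, input=12, coupler=10, output=9
sorted: s=2 (shortest), l=12 (longest), p+q=19
s + l = 14 vs p + q = 19
s + l < p + q (Grashof) with shortest = ground link → double-crank

double-crank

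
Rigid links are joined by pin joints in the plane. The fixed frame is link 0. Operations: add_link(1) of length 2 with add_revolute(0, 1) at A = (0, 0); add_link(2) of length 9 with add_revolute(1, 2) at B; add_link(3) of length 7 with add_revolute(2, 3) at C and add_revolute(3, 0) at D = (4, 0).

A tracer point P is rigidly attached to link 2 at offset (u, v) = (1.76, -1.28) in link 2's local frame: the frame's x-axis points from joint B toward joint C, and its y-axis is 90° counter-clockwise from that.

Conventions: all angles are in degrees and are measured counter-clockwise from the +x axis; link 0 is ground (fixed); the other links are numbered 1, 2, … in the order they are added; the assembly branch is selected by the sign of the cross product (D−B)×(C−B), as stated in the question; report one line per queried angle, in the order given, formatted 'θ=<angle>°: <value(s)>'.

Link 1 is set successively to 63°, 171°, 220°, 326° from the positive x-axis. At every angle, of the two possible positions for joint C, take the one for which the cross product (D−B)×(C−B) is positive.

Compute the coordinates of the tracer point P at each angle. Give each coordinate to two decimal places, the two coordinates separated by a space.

A=(0,0), D=(4.00,0)
θ=63°: B = A + 2.00·(cos63°, sin63°) = (0.9080, 1.7820)
θ=63°: |BD| = 3.5688
θ=63°: circle(B,9.00) ∩ circle(D,7.00): a=6.2677, h=6.4588
θ=63°:   candidates: C₊=(9.5635,4.2483) cross=23.050; C₋=(3.1133,-6.9436) cross=-23.050
θ=63°:   branch + wants cross > 0 → take C=(9.5635,4.2483) (cross=23.050)
θ=63°: ex = (C−B)/|BC| = (0.9617,0.2740); ey = (-0.2740,0.9617)
θ=63°: P = B + 1.76·ex + -1.28·ey = (2.9514,1.0333)
θ=171°: B = A + 2.00·(cos171°, sin171°) = (-1.9754, 0.3129)
θ=171°: |BD| = 5.9836
θ=171°: circle(B,9.00) ∩ circle(D,7.00): a=5.6658, h=6.9928
θ=171°:   candidates: C₊=(4.0483,6.9998) cross=41.842; C₋=(3.3170,-6.9666) cross=-41.842
θ=171°:   branch + wants cross > 0 → take C=(4.0483,6.9998) (cross=41.842)
θ=171°: ex = (C−B)/|BC| = (0.6693,0.7430); ey = (-0.7430,0.6693)
θ=171°: P = B + 1.76·ex + -1.28·ey = (0.1536,0.7638)
θ=220°: B = A + 2.00·(cos220°, sin220°) = (-1.5321, -1.2856)
θ=220°: |BD| = 5.6795
θ=220°: circle(B,9.00) ∩ circle(D,7.00): a=5.6569, h=7.0000
θ=220°:   candidates: C₊=(2.3935,6.8132) cross=39.756; C₋=(5.5625,-6.8234) cross=-39.756
θ=220°:   branch + wants cross > 0 → take C=(2.3935,6.8132) (cross=39.756)
θ=220°: ex = (C−B)/|BC| = (0.4362,0.8999); ey = (-0.8999,0.4362)
θ=220°: P = B + 1.76·ex + -1.28·ey = (0.3874,-0.2601)
θ=326°: B = A + 2.00·(cos326°, sin326°) = (1.6581, -1.1184)
θ=326°: |BD| = 2.5953
θ=326°: circle(B,9.00) ∩ circle(D,7.00): a=7.4627, h=5.0307
θ=326°:   candidates: C₊=(6.2244,6.6372) cross=13.056; C₋=(10.5602,-2.4421) cross=-13.056
θ=326°:   branch + wants cross > 0 → take C=(6.2244,6.6372) (cross=13.056)
θ=326°: ex = (C−B)/|BC| = (0.5074,0.8617); ey = (-0.8617,0.5074)
θ=326°: P = B + 1.76·ex + -1.28·ey = (3.6541,-0.2512)

θ=63°: 2.95 1.03
θ=171°: 0.15 0.76
θ=220°: 0.39 -0.26
θ=326°: 3.65 -0.25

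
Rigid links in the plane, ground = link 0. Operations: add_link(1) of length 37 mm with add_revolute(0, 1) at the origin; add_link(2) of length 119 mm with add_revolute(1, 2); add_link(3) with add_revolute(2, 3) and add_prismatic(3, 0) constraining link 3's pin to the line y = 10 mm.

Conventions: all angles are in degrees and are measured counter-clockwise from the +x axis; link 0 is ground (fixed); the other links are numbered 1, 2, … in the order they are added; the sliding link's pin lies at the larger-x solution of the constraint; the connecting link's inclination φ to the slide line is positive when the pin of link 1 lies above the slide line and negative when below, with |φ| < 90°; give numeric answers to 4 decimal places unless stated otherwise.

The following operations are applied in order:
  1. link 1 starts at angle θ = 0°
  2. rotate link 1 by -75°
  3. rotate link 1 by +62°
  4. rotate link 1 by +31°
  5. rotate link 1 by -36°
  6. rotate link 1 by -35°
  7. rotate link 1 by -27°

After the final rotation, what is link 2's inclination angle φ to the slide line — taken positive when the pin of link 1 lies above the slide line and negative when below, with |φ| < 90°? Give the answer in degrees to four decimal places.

geometry: r = 37 mm, L = 119 mm, e = 10 mm; θ starts at 0°
rotate link 1 by -75°: θ ← 0° -75° = -75°
rotate link 1 by +62°: θ ← -75° +62° = -13°
rotate link 1 by +31°: θ ← -13° +31° = 18°
rotate link 1 by -36°: θ ← 18° -36° = -18°
rotate link 1 by -35°: θ ← -18° -35° = -53°
rotate link 1 by -27°: θ ← -53° -27° = -80°
h = r sin θ − e = -36.437887 − 10 = -46.437887
sin φ = h / L = -46.437887 / 119 = -0.39023434
φ = arcsin(-0.39023434) = -22.969082°

-22.9691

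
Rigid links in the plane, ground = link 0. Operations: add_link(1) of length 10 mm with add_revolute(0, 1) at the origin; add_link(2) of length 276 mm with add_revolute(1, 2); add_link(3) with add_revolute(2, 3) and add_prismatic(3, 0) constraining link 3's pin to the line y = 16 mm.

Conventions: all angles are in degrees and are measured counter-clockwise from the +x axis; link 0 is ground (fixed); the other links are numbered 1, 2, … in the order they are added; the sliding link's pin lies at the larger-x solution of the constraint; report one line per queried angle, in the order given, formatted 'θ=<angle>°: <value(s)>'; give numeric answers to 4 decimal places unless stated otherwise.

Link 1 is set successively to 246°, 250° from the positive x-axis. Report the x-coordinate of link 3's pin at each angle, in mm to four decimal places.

geometry: r = 10 mm, L = 276 mm, e = 16 mm
θ=246°: crank pin P = (r cos θ, r sin θ) = (-4.067366, -9.135455)
θ=246°: h = r sin θ − e = -9.135455 − 16 = -25.135455
θ=246°: x = r cos θ + √(L² − h²) = -4.067366 + 274.853068 = 270.785701
θ=250°: crank pin P = (r cos θ, r sin θ) = (-3.420201, -9.396926)
θ=250°: h = r sin θ − e = -9.396926 − 16 = -25.396926
θ=250°: x = r cos θ + √(L² − h²) = -3.420201 + 274.829031 = 271.408829

θ=246°: 270.7857
θ=250°: 271.4088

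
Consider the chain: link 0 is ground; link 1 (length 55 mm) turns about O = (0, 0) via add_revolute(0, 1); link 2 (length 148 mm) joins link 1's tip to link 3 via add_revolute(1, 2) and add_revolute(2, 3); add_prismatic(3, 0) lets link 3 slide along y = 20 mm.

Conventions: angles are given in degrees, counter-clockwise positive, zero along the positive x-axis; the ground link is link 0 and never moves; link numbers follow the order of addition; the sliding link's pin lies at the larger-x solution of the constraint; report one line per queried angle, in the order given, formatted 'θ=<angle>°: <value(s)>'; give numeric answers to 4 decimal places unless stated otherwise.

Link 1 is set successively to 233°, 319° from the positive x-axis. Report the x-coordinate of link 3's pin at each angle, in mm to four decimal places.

geometry: r = 55 mm, L = 148 mm, e = 20 mm
θ=233°: crank pin P = (r cos θ, r sin θ) = (-33.099826, -43.924953)
θ=233°: h = r sin θ − e = -43.924953 − 20 = -63.924953
θ=233°: x = r cos θ + √(L² − h²) = -33.099826 + 133.482585 = 100.382758
θ=319°: crank pin P = (r cos θ, r sin θ) = (41.509027, -36.083247)
θ=319°: h = r sin θ − e = -36.083247 − 20 = -56.083247
θ=319°: x = r cos θ + √(L² − h²) = 41.509027 + 136.962292 = 178.471319

θ=233°: 100.3828
θ=319°: 178.4713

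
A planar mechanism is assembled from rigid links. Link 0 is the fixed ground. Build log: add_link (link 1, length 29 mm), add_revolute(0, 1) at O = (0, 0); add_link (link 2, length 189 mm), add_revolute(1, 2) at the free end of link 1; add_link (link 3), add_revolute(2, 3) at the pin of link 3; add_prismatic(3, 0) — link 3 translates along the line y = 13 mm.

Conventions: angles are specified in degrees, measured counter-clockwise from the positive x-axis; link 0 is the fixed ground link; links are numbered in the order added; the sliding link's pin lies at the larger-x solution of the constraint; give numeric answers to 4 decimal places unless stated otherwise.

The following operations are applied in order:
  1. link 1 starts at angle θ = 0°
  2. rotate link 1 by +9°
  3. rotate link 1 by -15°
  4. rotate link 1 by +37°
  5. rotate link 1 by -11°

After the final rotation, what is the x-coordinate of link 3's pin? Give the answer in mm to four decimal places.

geometry: r = 29 mm, L = 189 mm, e = 13 mm; θ starts at 0°
rotate link 1 by +9°: θ ← 0° +9° = 9°
rotate link 1 by -15°: θ ← 9° -15° = -6°
rotate link 1 by +37°: θ ← -6° +37° = 31°
rotate link 1 by -11°: θ ← 31° -11° = 20°
crank pin P = (r cos θ, r sin θ) = (27.251086, 9.918584)
h = r sin θ − e = 9.918584 − 13 = -3.081416
x = r cos θ + √(L² − h²) = 27.251086 + 188.974879 = 216.225965

216.2260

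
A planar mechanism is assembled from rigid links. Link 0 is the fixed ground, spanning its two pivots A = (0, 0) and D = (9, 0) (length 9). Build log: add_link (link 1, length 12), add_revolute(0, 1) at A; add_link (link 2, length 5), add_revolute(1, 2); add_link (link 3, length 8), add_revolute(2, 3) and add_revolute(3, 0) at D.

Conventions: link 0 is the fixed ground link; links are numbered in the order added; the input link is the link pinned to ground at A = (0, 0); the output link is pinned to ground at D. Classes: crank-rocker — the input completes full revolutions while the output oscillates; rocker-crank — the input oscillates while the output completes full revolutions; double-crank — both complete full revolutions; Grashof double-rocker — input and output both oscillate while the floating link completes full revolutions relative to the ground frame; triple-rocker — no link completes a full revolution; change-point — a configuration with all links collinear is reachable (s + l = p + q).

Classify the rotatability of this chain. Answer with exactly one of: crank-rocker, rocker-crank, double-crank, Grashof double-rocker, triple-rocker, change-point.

lengths: ground=9, input=12, coupler=5, output=8
sorted: s=5 (shortest), l=12 (longest), p+q=17
s + l = 17 vs p + q = 17
s + l = p + q → change-point (collinear configuration reachable)

change-point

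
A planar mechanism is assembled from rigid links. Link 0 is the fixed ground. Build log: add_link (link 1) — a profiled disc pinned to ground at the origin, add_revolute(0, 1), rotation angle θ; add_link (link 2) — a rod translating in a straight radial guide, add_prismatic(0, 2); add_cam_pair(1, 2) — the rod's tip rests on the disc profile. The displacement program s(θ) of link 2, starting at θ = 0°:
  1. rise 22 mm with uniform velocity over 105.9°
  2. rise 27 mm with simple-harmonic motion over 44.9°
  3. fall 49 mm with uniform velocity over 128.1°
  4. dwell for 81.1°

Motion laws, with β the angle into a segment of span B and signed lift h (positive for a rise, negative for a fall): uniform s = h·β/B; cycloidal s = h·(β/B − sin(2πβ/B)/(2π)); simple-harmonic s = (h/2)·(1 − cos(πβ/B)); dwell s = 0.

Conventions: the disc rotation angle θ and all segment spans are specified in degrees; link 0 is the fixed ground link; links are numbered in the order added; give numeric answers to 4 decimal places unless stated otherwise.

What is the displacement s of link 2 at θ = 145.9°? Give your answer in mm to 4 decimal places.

seg 1 [0°–105.9°] uniform, h=22: full span → s += 22 → s = 22.0000
seg 2 [105.9°–150.8°] simple-harmonic, h=27: θ=145.9° here. β=40, B=44.9. 27/2·(1 − cos(π·0.8909)) = 26.2143 → s = 48.2143

48.2143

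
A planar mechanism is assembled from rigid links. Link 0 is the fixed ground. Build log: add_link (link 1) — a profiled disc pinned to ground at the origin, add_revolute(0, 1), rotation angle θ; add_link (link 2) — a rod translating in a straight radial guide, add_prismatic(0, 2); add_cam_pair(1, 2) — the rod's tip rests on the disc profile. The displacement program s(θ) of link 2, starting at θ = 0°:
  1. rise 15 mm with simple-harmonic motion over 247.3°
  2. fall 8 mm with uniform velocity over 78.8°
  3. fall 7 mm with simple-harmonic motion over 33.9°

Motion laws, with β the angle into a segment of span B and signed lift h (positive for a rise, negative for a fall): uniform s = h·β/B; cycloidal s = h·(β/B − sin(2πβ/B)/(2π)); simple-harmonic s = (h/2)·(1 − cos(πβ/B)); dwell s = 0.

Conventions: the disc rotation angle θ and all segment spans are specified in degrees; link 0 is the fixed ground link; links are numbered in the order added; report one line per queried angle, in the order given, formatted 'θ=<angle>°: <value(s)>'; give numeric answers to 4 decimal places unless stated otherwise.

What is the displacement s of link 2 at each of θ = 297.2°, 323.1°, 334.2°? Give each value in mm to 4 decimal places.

seg 1 [0°–247.3°] simple-harmonic, h=15: full span → s += 15 → s = 15.0000
seg 2 [247.3°–326.1°] uniform, h=-8: θ=297.2° here. β=49.9, B=78.8. -8·49.9/78.8 = -5.0660 → s = 9.9340
seg 2 [247.3°–326.1°] uniform, h=-8: θ=323.1° here. β=75.8, B=78.8. -8·75.8/78.8 = -7.6954 → s = 7.3046
seg 2 [247.3°–326.1°] uniform, h=-8: full span → s += -8 → s = 7.0000
seg 3 [326.1°–360°] simple-harmonic, h=-7: θ=334.2° here. β=8.1, B=33.9. -7/2·(1 − cos(π·0.2389)) = -0.9406 → s = 6.0594

θ=297.2°: 9.9340
θ=323.1°: 7.3046
θ=334.2°: 6.0594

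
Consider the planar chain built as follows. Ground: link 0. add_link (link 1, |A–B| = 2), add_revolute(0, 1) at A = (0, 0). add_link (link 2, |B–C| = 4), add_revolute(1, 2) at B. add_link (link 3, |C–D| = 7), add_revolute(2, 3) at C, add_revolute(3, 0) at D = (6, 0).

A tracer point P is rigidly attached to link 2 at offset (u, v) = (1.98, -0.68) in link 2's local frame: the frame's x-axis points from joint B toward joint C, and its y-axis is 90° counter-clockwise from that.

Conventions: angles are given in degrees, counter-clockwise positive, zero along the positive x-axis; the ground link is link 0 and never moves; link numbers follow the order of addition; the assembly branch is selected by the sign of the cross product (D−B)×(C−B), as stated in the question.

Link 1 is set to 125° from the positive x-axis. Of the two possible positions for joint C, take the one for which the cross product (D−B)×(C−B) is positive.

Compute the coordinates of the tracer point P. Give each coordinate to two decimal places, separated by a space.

A=(0,0), D=(6.00,0)
B = A + 2.00·(cos125°, sin125°) = (-1.1472, 1.6383)
|BD| = 7.3325
circle(B,4.00) ∩ circle(D,7.00): a=1.4160, h=3.7410
  candidates: C₊=(1.0689,4.9683) cross=27.431; C₋=(-0.6028,-2.3245) cross=-27.431
  branch + wants cross > 0 → take C=(1.0689,4.9683) (cross=27.431)
ex = (C−B)/|BC| = (0.5540,0.8325); ey = (-0.8325,0.5540)
P = B + 1.98·ex + -0.68·ey = (0.5159,2.9099)

0.52 2.91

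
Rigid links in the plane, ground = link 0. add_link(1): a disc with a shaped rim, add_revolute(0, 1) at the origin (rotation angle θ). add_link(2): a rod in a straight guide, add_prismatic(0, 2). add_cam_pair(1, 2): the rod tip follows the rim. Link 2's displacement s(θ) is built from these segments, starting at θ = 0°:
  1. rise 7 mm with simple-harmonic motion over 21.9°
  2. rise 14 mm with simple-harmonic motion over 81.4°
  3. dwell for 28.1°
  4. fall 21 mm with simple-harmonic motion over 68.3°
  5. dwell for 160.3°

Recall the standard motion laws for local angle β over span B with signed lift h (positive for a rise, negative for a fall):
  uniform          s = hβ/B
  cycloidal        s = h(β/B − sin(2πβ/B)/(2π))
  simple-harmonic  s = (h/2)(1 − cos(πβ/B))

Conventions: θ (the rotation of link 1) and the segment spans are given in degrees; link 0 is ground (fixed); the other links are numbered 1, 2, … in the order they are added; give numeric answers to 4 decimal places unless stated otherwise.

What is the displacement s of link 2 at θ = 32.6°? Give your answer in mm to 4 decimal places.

segment 1 (0° to 21.9°, simple-harmonic, h = 7) is passed completely: s = 0.0000 + (7) = 7.0000
θ = 32.6° falls in segment 2 (21.9° to 103.3°, simple-harmonic, h = 14): β = 32.6 − 21.9 = 10.7°, B = 81.4°; Δs = 14/2·(1 − cos(π·0.1314)) = 0.5884; s = 7.0000 + 0.5884 = 7.5884

7.5884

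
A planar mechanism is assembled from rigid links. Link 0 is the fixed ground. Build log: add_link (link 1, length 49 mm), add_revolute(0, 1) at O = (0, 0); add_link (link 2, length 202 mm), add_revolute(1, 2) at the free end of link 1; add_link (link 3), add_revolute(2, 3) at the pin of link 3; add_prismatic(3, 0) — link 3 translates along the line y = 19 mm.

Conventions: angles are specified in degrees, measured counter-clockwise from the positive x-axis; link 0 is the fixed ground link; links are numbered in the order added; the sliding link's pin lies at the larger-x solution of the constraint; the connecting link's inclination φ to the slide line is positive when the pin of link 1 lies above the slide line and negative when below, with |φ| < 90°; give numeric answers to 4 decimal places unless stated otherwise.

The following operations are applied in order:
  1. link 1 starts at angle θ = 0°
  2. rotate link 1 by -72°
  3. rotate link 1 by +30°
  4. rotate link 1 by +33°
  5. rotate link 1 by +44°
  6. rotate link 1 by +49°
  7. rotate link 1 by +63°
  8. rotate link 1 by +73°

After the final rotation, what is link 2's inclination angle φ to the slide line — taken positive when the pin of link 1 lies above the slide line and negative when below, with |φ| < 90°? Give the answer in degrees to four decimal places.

geometry: r = 49 mm, L = 202 mm, e = 19 mm; θ starts at 0°
rotate link 1 by -72°: θ ← 0° -72° = -72°
rotate link 1 by +30°: θ ← -72° +30° = -42°
rotate link 1 by +33°: θ ← -42° +33° = -9°
rotate link 1 by +44°: θ ← -9° +44° = 35°
rotate link 1 by +49°: θ ← 35° +49° = 84°
rotate link 1 by +63°: θ ← 84° +63° = 147°
rotate link 1 by +73°: θ ← 147° +73° = 220°
h = r sin θ − e = -31.496593 − 19 = -50.496593
sin φ = h / L = -50.496593 / 202 = -0.24998313
φ = arcsin(-0.24998313) = -14.476514°

-14.4765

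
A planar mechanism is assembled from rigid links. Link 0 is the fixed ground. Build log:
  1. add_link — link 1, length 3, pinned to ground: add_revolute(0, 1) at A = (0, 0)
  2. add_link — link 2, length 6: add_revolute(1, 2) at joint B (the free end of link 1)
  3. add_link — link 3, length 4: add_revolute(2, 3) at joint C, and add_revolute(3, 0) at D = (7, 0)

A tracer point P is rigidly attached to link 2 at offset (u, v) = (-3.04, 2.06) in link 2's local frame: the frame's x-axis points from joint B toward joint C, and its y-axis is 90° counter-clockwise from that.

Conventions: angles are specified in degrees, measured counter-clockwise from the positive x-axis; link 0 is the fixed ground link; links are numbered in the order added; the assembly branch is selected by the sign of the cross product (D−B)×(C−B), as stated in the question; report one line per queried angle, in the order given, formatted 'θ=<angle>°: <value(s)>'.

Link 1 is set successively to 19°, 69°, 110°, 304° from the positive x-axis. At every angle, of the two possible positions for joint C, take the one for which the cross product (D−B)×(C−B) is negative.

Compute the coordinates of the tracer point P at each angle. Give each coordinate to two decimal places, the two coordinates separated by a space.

A=(0,0), D=(7.00,0)
θ=19°: B = A + 3.00·(cos19°, sin19°) = (2.8366, 0.9767)
θ=19°: |BD| = 4.2765
θ=19°: circle(B,6.00) ∩ circle(D,4.00): a=4.4766, h=3.9950
θ=19°:   candidates: C₊=(8.1073,3.8437) cross=17.084; C₋=(6.2824,-3.9351) cross=-17.084
θ=19°:   branch - wants cross < 0 → take C=(6.2824,-3.9351) (cross=-17.084)
θ=19°: ex = (C−B)/|BC| = (0.5743,-0.8186); ey = (0.8186,0.5743)
θ=19°: P = B + -3.04·ex + 2.06·ey = (2.7770,4.6484)
θ=69°: B = A + 3.00·(cos69°, sin69°) = (1.0751, 2.8007)
θ=69°: |BD| = 6.5535
θ=69°: circle(B,6.00) ∩ circle(D,4.00): a=4.8027, h=3.5965
θ=69°:   candidates: C₊=(6.9541,3.9997) cross=23.569; C₋=(3.8801,-2.5032) cross=-23.569
θ=69°:   branch - wants cross < 0 → take C=(3.8801,-2.5032) (cross=-23.569)
θ=69°: ex = (C−B)/|BC| = (0.4675,-0.8840); ey = (0.8840,0.4675)
θ=69°: P = B + -3.04·ex + 2.06·ey = (1.4749,6.4511)
θ=110°: B = A + 3.00·(cos110°, sin110°) = (-1.0261, 2.8191)
θ=110°: |BD| = 8.5068
θ=110°: circle(B,6.00) ∩ circle(D,4.00): a=5.4289, h=2.5548
θ=110°:   candidates: C₊=(4.9427,3.4304) cross=21.733; C₋=(3.2494,-1.3904) cross=-21.733
θ=110°:   branch - wants cross < 0 → take C=(3.2494,-1.3904) (cross=-21.733)
θ=110°: ex = (C−B)/|BC| = (0.7126,-0.7016); ey = (0.7016,0.7126)
θ=110°: P = B + -3.04·ex + 2.06·ey = (-1.7470,6.4198)
θ=304°: B = A + 3.00·(cos304°, sin304°) = (1.6776, -2.4871)
θ=304°: |BD| = 5.8749
θ=304°: circle(B,6.00) ∩ circle(D,4.00): a=4.6396, h=3.8045
θ=304°:   candidates: C₊=(4.2703,2.9238) cross=22.351; C₋=(7.4915,-3.9697) cross=-22.351
θ=304°:   branch - wants cross < 0 → take C=(7.4915,-3.9697) (cross=-22.351)
θ=304°: ex = (C−B)/|BC| = (0.9690,-0.2471); ey = (0.2471,0.9690)
θ=304°: P = B + -3.04·ex + 2.06·ey = (-0.7591,0.2602)

θ=19°: 2.78 4.65
θ=69°: 1.47 6.45
θ=110°: -1.75 6.42
θ=304°: -0.76 0.26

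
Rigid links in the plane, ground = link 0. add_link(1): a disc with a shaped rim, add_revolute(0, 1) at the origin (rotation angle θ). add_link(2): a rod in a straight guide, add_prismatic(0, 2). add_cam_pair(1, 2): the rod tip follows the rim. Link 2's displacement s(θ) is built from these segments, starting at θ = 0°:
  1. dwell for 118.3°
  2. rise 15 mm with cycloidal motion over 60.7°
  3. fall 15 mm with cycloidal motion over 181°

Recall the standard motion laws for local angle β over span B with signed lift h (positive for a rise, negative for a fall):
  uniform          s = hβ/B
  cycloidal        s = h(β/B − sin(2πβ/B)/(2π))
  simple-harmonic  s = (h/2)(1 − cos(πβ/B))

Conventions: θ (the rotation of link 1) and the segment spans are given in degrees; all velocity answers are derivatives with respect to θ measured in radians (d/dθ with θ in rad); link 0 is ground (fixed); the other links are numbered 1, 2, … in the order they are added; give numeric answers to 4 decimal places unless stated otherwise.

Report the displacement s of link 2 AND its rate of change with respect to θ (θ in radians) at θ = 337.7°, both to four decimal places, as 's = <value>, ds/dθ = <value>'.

segment 1 (0° to 118.3°, dwell): s unchanged at 0.0000
segment 2 (118.3° to 179°, cycloidal, h = 15) is passed completely: s = 0.0000 + (15) = 15.0000
θ = 337.7° falls in segment 3 (179° to 360°, cycloidal, h = -15): β = 337.7 − 179 = 158.7°, B = 181°; Δs = -15·(0.8768 − sin(2π·0.8768)/(2π)) = -14.8209; s = 15.0000 − 14.8209 = 0.1791
velocity in seg [179°–360°] (cycloidal), θ in radians: β = 158.7° = 2.7698 rad, B = 181° = 3.1590 rad; ds/dθ = (h/B)(1 − cos(2πβ/B)) = ((-15)/3.1590)(1 − cos(2π·0.8768)) = -1.353071 mm/rad

s = 0.1791, ds/dθ = -1.3531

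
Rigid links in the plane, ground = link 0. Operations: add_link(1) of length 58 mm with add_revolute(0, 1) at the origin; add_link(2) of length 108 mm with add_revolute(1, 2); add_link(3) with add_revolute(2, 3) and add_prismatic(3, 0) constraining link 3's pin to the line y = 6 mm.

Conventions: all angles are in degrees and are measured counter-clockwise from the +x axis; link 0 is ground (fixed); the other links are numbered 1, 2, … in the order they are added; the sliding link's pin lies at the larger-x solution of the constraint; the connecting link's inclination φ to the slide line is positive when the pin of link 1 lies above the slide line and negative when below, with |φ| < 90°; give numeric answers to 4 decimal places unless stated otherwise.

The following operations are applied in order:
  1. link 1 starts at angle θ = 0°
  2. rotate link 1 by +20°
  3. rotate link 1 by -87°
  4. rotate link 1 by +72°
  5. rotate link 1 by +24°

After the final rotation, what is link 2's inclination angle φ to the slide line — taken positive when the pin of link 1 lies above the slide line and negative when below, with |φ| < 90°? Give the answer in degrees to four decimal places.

geometry: r = 58 mm, L = 108 mm, e = 6 mm; θ starts at 0°
rotate link 1 by +20°: θ ← 0° +20° = 20°
rotate link 1 by -87°: θ ← 20° -87° = -67°
rotate link 1 by +72°: θ ← -67° +72° = 5°
rotate link 1 by +24°: θ ← 5° +24° = 29°
h = r sin θ − e = 28.118958 − 6 = 22.118958
sin φ = h / L = 22.118958 / 108 = 0.20480517
φ = arcsin(0.20480517) = 11.818094°

11.8181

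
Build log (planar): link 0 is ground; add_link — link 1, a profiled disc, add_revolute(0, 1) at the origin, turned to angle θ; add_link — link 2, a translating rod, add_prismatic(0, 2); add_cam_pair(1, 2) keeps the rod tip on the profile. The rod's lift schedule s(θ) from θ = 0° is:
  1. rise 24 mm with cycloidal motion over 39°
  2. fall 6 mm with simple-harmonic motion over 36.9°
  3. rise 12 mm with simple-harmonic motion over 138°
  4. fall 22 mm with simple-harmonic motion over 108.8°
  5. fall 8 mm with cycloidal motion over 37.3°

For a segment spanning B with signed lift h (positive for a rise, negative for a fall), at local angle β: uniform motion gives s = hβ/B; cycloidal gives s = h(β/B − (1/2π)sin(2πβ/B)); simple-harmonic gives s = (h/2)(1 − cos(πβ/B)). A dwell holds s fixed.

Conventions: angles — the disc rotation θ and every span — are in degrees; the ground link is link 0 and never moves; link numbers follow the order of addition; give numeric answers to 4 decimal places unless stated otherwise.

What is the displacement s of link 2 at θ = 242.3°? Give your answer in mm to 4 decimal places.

seg 1 [0°–39°] cycloidal, h=24: full span → s += 24 → s = 24.0000
seg 2 [39°–75.9°] simple-harmonic, h=-6: full span → s += -6 → s = 18.0000
seg 3 [75.9°–213.9°] simple-harmonic, h=12: full span → s += 12 → s = 30.0000
seg 4 [213.9°–322.7°] simple-harmonic, h=-22: θ=242.3° here. β=28.4, B=108.8. -22/2·(1 − cos(π·0.2610)) = -3.4960 → s = 26.5040

26.5040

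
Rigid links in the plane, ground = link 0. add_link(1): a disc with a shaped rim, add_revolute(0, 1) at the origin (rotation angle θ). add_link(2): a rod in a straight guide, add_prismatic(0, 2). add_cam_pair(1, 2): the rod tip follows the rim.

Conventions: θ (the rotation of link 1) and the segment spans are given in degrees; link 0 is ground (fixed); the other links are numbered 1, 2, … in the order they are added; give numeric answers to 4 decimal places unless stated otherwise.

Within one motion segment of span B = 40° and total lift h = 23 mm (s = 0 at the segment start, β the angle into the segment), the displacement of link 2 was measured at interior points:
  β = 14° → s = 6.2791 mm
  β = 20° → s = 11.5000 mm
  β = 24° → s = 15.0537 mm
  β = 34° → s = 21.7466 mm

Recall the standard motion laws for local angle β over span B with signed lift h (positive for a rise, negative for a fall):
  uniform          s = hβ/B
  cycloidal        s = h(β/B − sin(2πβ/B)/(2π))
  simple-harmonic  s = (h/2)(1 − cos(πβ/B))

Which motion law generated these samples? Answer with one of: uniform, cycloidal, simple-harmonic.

candidates at β/B = r: uniform s = h·r (linear in β); cycloidal s = h·(r − sin(2πr)/(2π)); simple-harmonic s = (h/2)(1 − cos(πr))
β=14°: printed 6.2791 | uniform 8.0500, cycloidal 5.0885, simple-harmonic 6.2791
β=20°: printed 11.5000 | uniform 11.5000, cycloidal 11.5000, simple-harmonic 11.5000
β=24°: printed 15.0537 | uniform 13.8000, cycloidal 15.9516, simple-harmonic 15.0537
β=34°: printed 21.7466 | uniform 19.5500, cycloidal 22.5115, simple-harmonic 21.7466
only one law matches every sample → simple-harmonic

simple-harmonic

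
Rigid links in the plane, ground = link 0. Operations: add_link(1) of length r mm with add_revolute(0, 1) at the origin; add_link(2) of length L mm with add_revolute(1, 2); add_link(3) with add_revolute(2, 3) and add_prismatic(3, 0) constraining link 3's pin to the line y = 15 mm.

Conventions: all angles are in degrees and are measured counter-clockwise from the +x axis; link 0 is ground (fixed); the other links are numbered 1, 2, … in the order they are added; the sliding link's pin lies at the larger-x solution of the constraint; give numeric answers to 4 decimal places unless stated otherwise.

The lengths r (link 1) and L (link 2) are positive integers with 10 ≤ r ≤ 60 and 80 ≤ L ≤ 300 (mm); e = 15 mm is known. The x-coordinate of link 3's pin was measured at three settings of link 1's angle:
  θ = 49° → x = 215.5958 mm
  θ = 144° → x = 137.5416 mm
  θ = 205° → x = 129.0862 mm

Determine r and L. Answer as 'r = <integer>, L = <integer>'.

constraint per measurement: (x − r cos θ)² + (r sin θ − e)² = L²
subtracting the θ₁ and θ₂ equations cancels the r² and L² terms:
r = (x₁² − x₂²) / (2[(x₁cos θ₁ + e sin θ₁) − (x₂cos θ₂ + e sin θ₂)]) = 54.0000 → r = 54
L² = (x₁ − r cos θ₁)² + (r sin θ₁ − e)² = 33124.0138 → L = 182.0000 → L = 182
check at θ₃=205°: x = 129.0862 (printed 129.0862) ✓

r = 54, L = 182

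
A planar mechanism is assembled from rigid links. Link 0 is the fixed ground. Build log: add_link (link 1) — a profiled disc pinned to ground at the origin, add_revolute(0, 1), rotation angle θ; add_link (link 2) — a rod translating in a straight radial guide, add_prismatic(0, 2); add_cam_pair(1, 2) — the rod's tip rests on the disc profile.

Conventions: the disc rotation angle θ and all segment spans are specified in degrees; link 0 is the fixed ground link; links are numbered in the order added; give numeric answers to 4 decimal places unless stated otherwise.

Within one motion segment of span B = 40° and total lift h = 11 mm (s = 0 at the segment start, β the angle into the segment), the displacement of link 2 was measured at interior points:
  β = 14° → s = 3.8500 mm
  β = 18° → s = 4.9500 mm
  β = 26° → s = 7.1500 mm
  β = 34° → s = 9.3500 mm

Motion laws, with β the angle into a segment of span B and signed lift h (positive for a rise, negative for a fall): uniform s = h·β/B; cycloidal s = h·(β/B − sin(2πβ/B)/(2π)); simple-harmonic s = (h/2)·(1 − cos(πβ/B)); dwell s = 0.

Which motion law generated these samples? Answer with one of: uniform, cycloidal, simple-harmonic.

candidates at β/B = r: uniform s = h·r (linear in β); cycloidal s = h·(r − sin(2πr)/(2π)); simple-harmonic s = (h/2)(1 − cos(πr))
β=14°: printed 3.8500 | uniform 3.8500, cycloidal 2.4337, simple-harmonic 3.0031
β=18°: printed 4.9500 | uniform 4.9500, cycloidal 4.4090, simple-harmonic 4.6396
β=26°: printed 7.1500 | uniform 7.1500, cycloidal 8.5663, simple-harmonic 7.9969
β=34°: printed 9.3500 | uniform 9.3500, cycloidal 10.7663, simple-harmonic 10.4005
only one law matches every sample → uniform

uniform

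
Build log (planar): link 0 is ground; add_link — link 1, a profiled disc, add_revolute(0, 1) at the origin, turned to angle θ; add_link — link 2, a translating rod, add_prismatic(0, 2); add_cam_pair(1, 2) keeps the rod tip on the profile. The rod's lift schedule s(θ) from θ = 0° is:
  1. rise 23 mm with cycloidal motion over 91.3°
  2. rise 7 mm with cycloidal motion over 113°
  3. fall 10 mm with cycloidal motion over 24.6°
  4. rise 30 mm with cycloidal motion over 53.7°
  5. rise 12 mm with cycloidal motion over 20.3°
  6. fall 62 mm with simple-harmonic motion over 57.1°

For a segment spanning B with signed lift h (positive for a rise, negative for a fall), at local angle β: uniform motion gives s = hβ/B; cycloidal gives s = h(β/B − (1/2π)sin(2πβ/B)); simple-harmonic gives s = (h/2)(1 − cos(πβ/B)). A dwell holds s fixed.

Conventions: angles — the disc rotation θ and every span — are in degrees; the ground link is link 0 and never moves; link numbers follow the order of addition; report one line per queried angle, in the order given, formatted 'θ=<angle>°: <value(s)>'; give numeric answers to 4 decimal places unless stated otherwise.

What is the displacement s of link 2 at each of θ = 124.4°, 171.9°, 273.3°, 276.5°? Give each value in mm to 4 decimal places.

seg 1 [0°–91.3°] cycloidal, h=23: full span → s += 23 → s = 23.0000
seg 2 [91.3°–204.3°] cycloidal, h=7: θ=124.4° here. β=33.1, B=113. 7·(0.2929 − sin(2π·0.2929)/(2π)) = 0.9766 → s = 23.9766
seg 2 [91.3°–204.3°] cycloidal, h=7: θ=171.9° here. β=80.6, B=113. 7·(0.7133 − sin(2π·0.7133)/(2π)) = 6.0775 → s = 29.0775
seg 2 [91.3°–204.3°] cycloidal, h=7: full span → s += 7 → s = 30.0000
seg 3 [204.3°–228.9°] cycloidal, h=-10: full span → s += -10 → s = 20.0000
seg 4 [228.9°–282.6°] cycloidal, h=30: θ=273.3° here. β=44.4, B=53.7. 30·(0.8268 − sin(2π·0.8268)/(2π)) = 29.0337 → s = 49.0337
seg 4 [228.9°–282.6°] cycloidal, h=30: θ=276.5° here. β=47.6, B=53.7. 30·(0.8864 − sin(2π·0.8864)/(2π)) = 29.7179 → s = 49.7179

θ=124.4°: 23.9766
θ=171.9°: 29.0775
θ=273.3°: 49.0337
θ=276.5°: 49.7179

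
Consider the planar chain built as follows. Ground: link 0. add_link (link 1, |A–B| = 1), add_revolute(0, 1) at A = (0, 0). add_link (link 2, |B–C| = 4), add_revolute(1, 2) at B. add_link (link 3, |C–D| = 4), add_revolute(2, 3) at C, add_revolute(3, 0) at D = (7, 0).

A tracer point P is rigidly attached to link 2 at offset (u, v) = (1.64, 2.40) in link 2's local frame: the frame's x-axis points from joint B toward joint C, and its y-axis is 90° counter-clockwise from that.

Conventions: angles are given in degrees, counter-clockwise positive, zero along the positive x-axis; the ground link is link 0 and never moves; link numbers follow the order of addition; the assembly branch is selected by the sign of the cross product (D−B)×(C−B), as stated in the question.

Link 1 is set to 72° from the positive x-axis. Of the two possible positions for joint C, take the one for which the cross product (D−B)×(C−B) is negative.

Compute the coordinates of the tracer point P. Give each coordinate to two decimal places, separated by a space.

A=(0,0), D=(7.00,0)
B = A + 1.00·(cos72°, sin72°) = (0.3090, 0.9511)
|BD| = 6.7582
circle(B,4.00) ∩ circle(D,4.00): a=3.3791, h=2.1405
  candidates: C₊=(3.9557,2.5947) cross=14.466; C₋=(3.3533,-1.6436) cross=-14.466
  branch - wants cross < 0 → take C=(3.3533,-1.6436) (cross=-14.466)
ex = (C−B)/|BC| = (0.7611,-0.6487); ey = (0.6487,0.7611)
P = B + 1.64·ex + 2.40·ey = (3.1140,1.7138)

3.11 1.71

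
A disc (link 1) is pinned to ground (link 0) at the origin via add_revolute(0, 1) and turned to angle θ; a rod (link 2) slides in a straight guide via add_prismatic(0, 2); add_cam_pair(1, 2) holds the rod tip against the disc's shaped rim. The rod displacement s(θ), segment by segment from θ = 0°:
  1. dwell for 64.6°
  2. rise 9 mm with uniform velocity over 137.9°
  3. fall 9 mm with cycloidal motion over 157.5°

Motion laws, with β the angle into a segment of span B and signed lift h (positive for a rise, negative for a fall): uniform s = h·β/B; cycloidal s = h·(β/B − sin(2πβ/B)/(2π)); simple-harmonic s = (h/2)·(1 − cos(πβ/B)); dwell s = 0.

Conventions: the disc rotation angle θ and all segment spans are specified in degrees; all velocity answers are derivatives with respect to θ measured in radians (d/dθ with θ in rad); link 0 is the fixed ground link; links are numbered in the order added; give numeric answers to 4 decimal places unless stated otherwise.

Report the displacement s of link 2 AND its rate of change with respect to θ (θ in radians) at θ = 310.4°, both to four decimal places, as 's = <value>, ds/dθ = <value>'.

segment 1 (0° to 64.6°, dwell): s unchanged at 0.0000
segment 2 (64.6° to 202.5°, uniform, h = 9) is passed completely: s = 0.0000 + (9) = 9.0000
θ = 310.4° falls in segment 3 (202.5° to 360°, cycloidal, h = -9): β = 310.4 − 202.5 = 107.9°, B = 157.5°; Δs = -9·(0.6851 − sin(2π·0.6851)/(2π)) = -7.4806; s = 9.0000 − 7.4806 = 1.5194
velocity in seg [202.5°–360°] (cycloidal), θ in radians: β = 107.9° = 1.8832 rad, B = 157.5° = 2.7489 rad; ds/dθ = (h/B)(1 − cos(2πβ/B)) = ((-9)/2.7489)(1 − cos(2π·0.6851)) = -4.572826 mm/rad

s = 1.5194, ds/dθ = -4.5728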